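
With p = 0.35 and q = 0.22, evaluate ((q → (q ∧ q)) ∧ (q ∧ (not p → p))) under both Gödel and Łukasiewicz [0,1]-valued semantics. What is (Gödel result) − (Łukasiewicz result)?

Gödel evaluation:
  (q ∧ q) = min(0.22, 0.22) = 0.22
  (q → (q ∧ q)): 0.22 ≤ 0.22, so result = 1
  not p: Gödel ¬ of 0.35 = 0 (operand ≠ 0)
  (not p → p): 0 ≤ 0.35, so result = 1
  (q ∧ (not p → p)) = min(0.22, 1) = 0.22
  ((q → (q ∧ q)) ∧ (q ∧ (not p → p))) = min(1, 0.22) = 0.22
  Gödel value = 0.22
Łukasiewicz evaluation:
  (q ∧ q) = min(0.22, 0.22) = 0.22
  (q → (q ∧ q)): min(1, 1 − 0.22 + 0.22) = 1
  not p: Łukasiewicz ¬ gives 1 − 0.35 = 0.65
  (not p → p): min(1, 1 − 0.65 + 0.35) = 0.7
  (q ∧ (not p → p)) = min(0.22, 0.7) = 0.22
  ((q → (q ∧ q)) ∧ (q ∧ (not p → p))) = min(1, 0.22) = 0.22
  Łukasiewicz value = 0.22
Difference: 0.22 − 0.22 = 0.00

0.00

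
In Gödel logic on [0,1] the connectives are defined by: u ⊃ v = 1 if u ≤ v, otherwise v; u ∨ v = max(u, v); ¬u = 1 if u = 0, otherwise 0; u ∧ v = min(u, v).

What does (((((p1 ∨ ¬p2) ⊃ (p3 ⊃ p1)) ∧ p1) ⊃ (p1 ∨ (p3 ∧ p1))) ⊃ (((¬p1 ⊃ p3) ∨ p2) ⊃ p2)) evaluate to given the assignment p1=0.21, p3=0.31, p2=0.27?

¬p2: Gödel ¬ of 0.27 = 0 (operand ≠ 0)
(p1 ∨ ¬p2) = max(0.21, 0) = 0.21
(p3 ⊃ p1): 0.31 > 0.21, so result = 0.21
((p1 ∨ ¬p2) ⊃ (p3 ⊃ p1)): 0.21 ≤ 0.21, so result = 1
(((p1 ∨ ¬p2) ⊃ (p3 ⊃ p1)) ∧ p1) = min(1, 0.21) = 0.21
(p3 ∧ p1) = min(0.31, 0.21) = 0.21
(p1 ∨ (p3 ∧ p1)) = max(0.21, 0.21) = 0.21
((((p1 ∨ ¬p2) ⊃ (p3 ⊃ p1)) ∧ p1) ⊃ (p1 ∨ (p3 ∧ p1))): 0.21 ≤ 0.21, so result = 1
¬p1: Gödel ¬ of 0.21 = 0 (operand ≠ 0)
(¬p1 ⊃ p3): 0 ≤ 0.31, so result = 1
((¬p1 ⊃ p3) ∨ p2) = max(1, 0.27) = 1
(((¬p1 ⊃ p3) ∨ p2) ⊃ p2): 1 > 0.27, so result = 0.27
(((((p1 ∨ ¬p2) ⊃ (p3 ⊃ p1)) ∧ p1) ⊃ (p1 ∨ (p3 ∧ p1))) ⊃ (((¬p1 ⊃ p3) ∨ p2) ⊃ p2)): 1 > 0.27, so result = 0.27

0.27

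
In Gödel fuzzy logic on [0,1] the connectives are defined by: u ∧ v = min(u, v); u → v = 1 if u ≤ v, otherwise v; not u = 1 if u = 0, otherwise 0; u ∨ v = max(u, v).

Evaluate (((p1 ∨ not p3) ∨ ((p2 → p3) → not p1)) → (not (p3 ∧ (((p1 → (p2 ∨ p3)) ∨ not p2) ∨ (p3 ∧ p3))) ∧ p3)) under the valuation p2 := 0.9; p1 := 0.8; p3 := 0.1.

not p3: Gödel ¬ of 0.1 = 0 (operand ≠ 0)
(p1 ∨ not p3) = max(0.8, 0) = 0.8
(p2 → p3): 0.9 > 0.1, so result = 0.1
not p1: Gödel ¬ of 0.8 = 0 (operand ≠ 0)
((p2 → p3) → not p1): 0.1 > 0, so result = 0
((p1 ∨ not p3) ∨ ((p2 → p3) → not p1)) = max(0.8, 0) = 0.8
(p2 ∨ p3) = max(0.9, 0.1) = 0.9
(p1 → (p2 ∨ p3)): 0.8 ≤ 0.9, so result = 1
not p2: Gödel ¬ of 0.9 = 0 (operand ≠ 0)
((p1 → (p2 ∨ p3)) ∨ not p2) = max(1, 0) = 1
(p3 ∧ p3) = min(0.1, 0.1) = 0.1
(((p1 → (p2 ∨ p3)) ∨ not p2) ∨ (p3 ∧ p3)) = max(1, 0.1) = 1
(p3 ∧ (((p1 → (p2 ∨ p3)) ∨ not p2) ∨ (p3 ∧ p3))) = min(0.1, 1) = 0.1
not (p3 ∧ (((p1 → (p2 ∨ p3)) ∨ not p2) ∨ (p3 ∧ p3))): Gödel ¬ of 0.1 = 0 (operand ≠ 0)
(not (p3 ∧ (((p1 → (p2 ∨ p3)) ∨ not p2) ∨ (p3 ∧ p3))) ∧ p3) = min(0, 0.1) = 0
(((p1 ∨ not p3) ∨ ((p2 → p3) → not p1)) → (not (p3 ∧ (((p1 → (p2 ∨ p3)) ∨ not p2) ∨ (p3 ∧ p3))) ∧ p3)): 0.8 > 0, so result = 0

0.00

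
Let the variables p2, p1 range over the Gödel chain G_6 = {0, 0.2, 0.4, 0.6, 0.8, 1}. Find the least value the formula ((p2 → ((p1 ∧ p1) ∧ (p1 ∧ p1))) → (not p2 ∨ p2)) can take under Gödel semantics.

0.20

The minimum is attained at p2 = 0.2, p1 = 0.2:
  (p1 ∧ p1) = min(0.2, 0.2) = 0.2
  (p1 ∧ p1) = min(0.2, 0.2) = 0.2
  ((p1 ∧ p1) ∧ (p1 ∧ p1)) = min(0.2, 0.2) = 0.2
  (p2 → ((p1 ∧ p1) ∧ (p1 ∧ p1))): 0.2 ≤ 0.2, so result = 1
  not p2: Gödel ¬ of 0.2 = 0 (operand ≠ 0)
  (not p2 ∨ p2) = max(0, 0.2) = 0.2
  ((p2 → ((p1 ∧ p1) ∧ (p1 ∧ p1))) → (not p2 ∨ p2)): 1 > 0.2, so result = 0.2
Checking all 36 assignments confirms none give a value below 0.20.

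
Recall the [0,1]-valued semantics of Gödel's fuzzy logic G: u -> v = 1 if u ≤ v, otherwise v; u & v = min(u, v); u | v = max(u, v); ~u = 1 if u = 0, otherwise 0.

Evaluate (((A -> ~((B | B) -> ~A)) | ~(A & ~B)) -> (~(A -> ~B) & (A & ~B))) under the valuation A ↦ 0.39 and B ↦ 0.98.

0.00

(B | B) = max(0.98, 0.98) = 0.98
~A: Gödel ¬ of 0.39 = 0 (operand ≠ 0)
((B | B) -> ~A): 0.98 > 0, so result = 0
~((B | B) -> ~A): Gödel ¬ of 0 = 1 (operand is 0)
(A -> ~((B | B) -> ~A)): 0.39 ≤ 1, so result = 1
~B: Gödel ¬ of 0.98 = 0 (operand ≠ 0)
(A & ~B) = min(0.39, 0) = 0
~(A & ~B): Gödel ¬ of 0 = 1 (operand is 0)
((A -> ~((B | B) -> ~A)) | ~(A & ~B)) = max(1, 1) = 1
~B: Gödel ¬ of 0.98 = 0 (operand ≠ 0)
(A -> ~B): 0.39 > 0, so result = 0
~(A -> ~B): Gödel ¬ of 0 = 1 (operand is 0)
~B: Gödel ¬ of 0.98 = 0 (operand ≠ 0)
(A & ~B) = min(0.39, 0) = 0
(~(A -> ~B) & (A & ~B)) = min(1, 0) = 0
(((A -> ~((B | B) -> ~A)) | ~(A & ~B)) -> (~(A -> ~B) & (A & ~B))): 1 > 0, so result = 0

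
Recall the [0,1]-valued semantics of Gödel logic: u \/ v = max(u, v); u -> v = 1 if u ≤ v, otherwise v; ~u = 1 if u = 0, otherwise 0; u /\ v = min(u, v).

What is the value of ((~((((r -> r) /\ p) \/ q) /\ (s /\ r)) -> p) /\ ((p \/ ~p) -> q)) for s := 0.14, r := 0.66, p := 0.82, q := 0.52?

(r -> r): 0.66 ≤ 0.66, so result = 1
((r -> r) /\ p) = min(1, 0.82) = 0.82
(((r -> r) /\ p) \/ q) = max(0.82, 0.52) = 0.82
(s /\ r) = min(0.14, 0.66) = 0.14
((((r -> r) /\ p) \/ q) /\ (s /\ r)) = min(0.82, 0.14) = 0.14
~((((r -> r) /\ p) \/ q) /\ (s /\ r)): Gödel ¬ of 0.14 = 0 (operand ≠ 0)
(~((((r -> r) /\ p) \/ q) /\ (s /\ r)) -> p): 0 ≤ 0.82, so result = 1
~p: Gödel ¬ of 0.82 = 0 (operand ≠ 0)
(p \/ ~p) = max(0.82, 0) = 0.82
((p \/ ~p) -> q): 0.82 > 0.52, so result = 0.52
((~((((r -> r) /\ p) \/ q) /\ (s /\ r)) -> p) /\ ((p \/ ~p) -> q)) = min(1, 0.52) = 0.52

0.52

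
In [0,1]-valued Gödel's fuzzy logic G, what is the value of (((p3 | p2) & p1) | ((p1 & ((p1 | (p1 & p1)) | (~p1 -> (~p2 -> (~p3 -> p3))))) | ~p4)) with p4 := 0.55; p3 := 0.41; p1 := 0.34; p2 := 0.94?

(p3 | p2) = max(0.41, 0.94) = 0.94
((p3 | p2) & p1) = min(0.94, 0.34) = 0.34
(p1 & p1) = min(0.34, 0.34) = 0.34
(p1 | (p1 & p1)) = max(0.34, 0.34) = 0.34
~p1: Gödel ¬ of 0.34 = 0 (operand ≠ 0)
~p2: Gödel ¬ of 0.94 = 0 (operand ≠ 0)
~p3: Gödel ¬ of 0.41 = 0 (operand ≠ 0)
(~p3 -> p3): 0 ≤ 0.41, so result = 1
(~p2 -> (~p3 -> p3)): 0 ≤ 1, so result = 1
(~p1 -> (~p2 -> (~p3 -> p3))): 0 ≤ 1, so result = 1
((p1 | (p1 & p1)) | (~p1 -> (~p2 -> (~p3 -> p3)))) = max(0.34, 1) = 1
(p1 & ((p1 | (p1 & p1)) | (~p1 -> (~p2 -> (~p3 -> p3))))) = min(0.34, 1) = 0.34
~p4: Gödel ¬ of 0.55 = 0 (operand ≠ 0)
((p1 & ((p1 | (p1 & p1)) | (~p1 -> (~p2 -> (~p3 -> p3))))) | ~p4) = max(0.34, 0) = 0.34
(((p3 | p2) & p1) | ((p1 & ((p1 | (p1 & p1)) | (~p1 -> (~p2 -> (~p3 -> p3))))) | ~p4)) = max(0.34, 0.34) = 0.34

0.34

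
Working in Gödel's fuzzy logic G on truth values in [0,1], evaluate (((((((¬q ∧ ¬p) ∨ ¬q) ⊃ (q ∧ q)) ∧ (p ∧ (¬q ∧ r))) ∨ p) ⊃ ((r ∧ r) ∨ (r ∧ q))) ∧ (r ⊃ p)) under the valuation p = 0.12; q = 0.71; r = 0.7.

¬q: Gödel ¬ of 0.71 = 0 (operand ≠ 0)
¬p: Gödel ¬ of 0.12 = 0 (operand ≠ 0)
(¬q ∧ ¬p) = min(0, 0) = 0
¬q: Gödel ¬ of 0.71 = 0 (operand ≠ 0)
((¬q ∧ ¬p) ∨ ¬q) = max(0, 0) = 0
(q ∧ q) = min(0.71, 0.71) = 0.71
(((¬q ∧ ¬p) ∨ ¬q) ⊃ (q ∧ q)): 0 ≤ 0.71, so result = 1
¬q: Gödel ¬ of 0.71 = 0 (operand ≠ 0)
(¬q ∧ r) = min(0, 0.7) = 0
(p ∧ (¬q ∧ r)) = min(0.12, 0) = 0
((((¬q ∧ ¬p) ∨ ¬q) ⊃ (q ∧ q)) ∧ (p ∧ (¬q ∧ r))) = min(1, 0) = 0
(((((¬q ∧ ¬p) ∨ ¬q) ⊃ (q ∧ q)) ∧ (p ∧ (¬q ∧ r))) ∨ p) = max(0, 0.12) = 0.12
(r ∧ r) = min(0.7, 0.7) = 0.7
(r ∧ q) = min(0.7, 0.71) = 0.7
((r ∧ r) ∨ (r ∧ q)) = max(0.7, 0.7) = 0.7
((((((¬q ∧ ¬p) ∨ ¬q) ⊃ (q ∧ q)) ∧ (p ∧ (¬q ∧ r))) ∨ p) ⊃ ((r ∧ r) ∨ (r ∧ q))): 0.12 ≤ 0.7, so result = 1
(r ⊃ p): 0.7 > 0.12, so result = 0.12
(((((((¬q ∧ ¬p) ∨ ¬q) ⊃ (q ∧ q)) ∧ (p ∧ (¬q ∧ r))) ∨ p) ⊃ ((r ∧ r) ∨ (r ∧ q))) ∧ (r ⊃ p)) = min(1, 0.12) = 0.12

0.12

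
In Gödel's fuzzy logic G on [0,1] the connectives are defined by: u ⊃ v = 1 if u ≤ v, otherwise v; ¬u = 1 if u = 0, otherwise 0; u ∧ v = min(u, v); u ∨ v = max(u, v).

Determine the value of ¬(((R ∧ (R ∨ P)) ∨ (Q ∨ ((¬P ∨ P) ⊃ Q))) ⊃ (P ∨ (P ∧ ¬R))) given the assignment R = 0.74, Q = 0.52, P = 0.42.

0.00

(R ∨ P) = max(0.74, 0.42) = 0.74
(R ∧ (R ∨ P)) = min(0.74, 0.74) = 0.74
¬P: Gödel ¬ of 0.42 = 0 (operand ≠ 0)
(¬P ∨ P) = max(0, 0.42) = 0.42
((¬P ∨ P) ⊃ Q): 0.42 ≤ 0.52, so result = 1
(Q ∨ ((¬P ∨ P) ⊃ Q)) = max(0.52, 1) = 1
((R ∧ (R ∨ P)) ∨ (Q ∨ ((¬P ∨ P) ⊃ Q))) = max(0.74, 1) = 1
¬R: Gödel ¬ of 0.74 = 0 (operand ≠ 0)
(P ∧ ¬R) = min(0.42, 0) = 0
(P ∨ (P ∧ ¬R)) = max(0.42, 0) = 0.42
(((R ∧ (R ∨ P)) ∨ (Q ∨ ((¬P ∨ P) ⊃ Q))) ⊃ (P ∨ (P ∧ ¬R))): 1 > 0.42, so result = 0.42
¬(((R ∧ (R ∨ P)) ∨ (Q ∨ ((¬P ∨ P) ⊃ Q))) ⊃ (P ∨ (P ∧ ¬R))): Gödel ¬ of 0.42 = 0 (operand ≠ 0)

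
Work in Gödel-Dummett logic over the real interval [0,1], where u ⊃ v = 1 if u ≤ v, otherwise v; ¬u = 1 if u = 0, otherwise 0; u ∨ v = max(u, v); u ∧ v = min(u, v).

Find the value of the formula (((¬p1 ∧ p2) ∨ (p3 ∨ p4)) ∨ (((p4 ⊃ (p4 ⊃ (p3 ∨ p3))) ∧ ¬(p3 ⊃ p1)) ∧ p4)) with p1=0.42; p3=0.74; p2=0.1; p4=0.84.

¬p1: Gödel ¬ of 0.42 = 0 (operand ≠ 0)
(¬p1 ∧ p2) = min(0, 0.1) = 0
(p3 ∨ p4) = max(0.74, 0.84) = 0.84
((¬p1 ∧ p2) ∨ (p3 ∨ p4)) = max(0, 0.84) = 0.84
(p3 ∨ p3) = max(0.74, 0.74) = 0.74
(p4 ⊃ (p3 ∨ p3)): 0.84 > 0.74, so result = 0.74
(p4 ⊃ (p4 ⊃ (p3 ∨ p3))): 0.84 > 0.74, so result = 0.74
(p3 ⊃ p1): 0.74 > 0.42, so result = 0.42
¬(p3 ⊃ p1): Gödel ¬ of 0.42 = 0 (operand ≠ 0)
((p4 ⊃ (p4 ⊃ (p3 ∨ p3))) ∧ ¬(p3 ⊃ p1)) = min(0.74, 0) = 0
(((p4 ⊃ (p4 ⊃ (p3 ∨ p3))) ∧ ¬(p3 ⊃ p1)) ∧ p4) = min(0, 0.84) = 0
(((¬p1 ∧ p2) ∨ (p3 ∨ p4)) ∨ (((p4 ⊃ (p4 ⊃ (p3 ∨ p3))) ∧ ¬(p3 ⊃ p1)) ∧ p4)) = max(0.84, 0) = 0.84

0.84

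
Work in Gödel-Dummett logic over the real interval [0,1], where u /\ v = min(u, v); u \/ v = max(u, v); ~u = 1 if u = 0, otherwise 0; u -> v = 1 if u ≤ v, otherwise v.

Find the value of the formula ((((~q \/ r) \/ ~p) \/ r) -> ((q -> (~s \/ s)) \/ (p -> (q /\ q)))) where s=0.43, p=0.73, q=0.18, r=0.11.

1.00

~q: Gödel ¬ of 0.18 = 0 (operand ≠ 0)
(~q \/ r) = max(0, 0.11) = 0.11
~p: Gödel ¬ of 0.73 = 0 (operand ≠ 0)
((~q \/ r) \/ ~p) = max(0.11, 0) = 0.11
(((~q \/ r) \/ ~p) \/ r) = max(0.11, 0.11) = 0.11
~s: Gödel ¬ of 0.43 = 0 (operand ≠ 0)
(~s \/ s) = max(0, 0.43) = 0.43
(q -> (~s \/ s)): 0.18 ≤ 0.43, so result = 1
(q /\ q) = min(0.18, 0.18) = 0.18
(p -> (q /\ q)): 0.73 > 0.18, so result = 0.18
((q -> (~s \/ s)) \/ (p -> (q /\ q))) = max(1, 0.18) = 1
((((~q \/ r) \/ ~p) \/ r) -> ((q -> (~s \/ s)) \/ (p -> (q /\ q)))): 0.11 ≤ 1, so result = 1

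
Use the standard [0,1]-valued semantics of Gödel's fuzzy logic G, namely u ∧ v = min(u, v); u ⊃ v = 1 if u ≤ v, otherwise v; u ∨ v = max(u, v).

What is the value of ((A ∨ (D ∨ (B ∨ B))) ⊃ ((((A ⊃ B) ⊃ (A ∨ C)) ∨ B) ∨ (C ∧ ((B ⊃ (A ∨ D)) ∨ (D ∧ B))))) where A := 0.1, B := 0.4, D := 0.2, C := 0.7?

(B ∨ B) = max(0.4, 0.4) = 0.4
(D ∨ (B ∨ B)) = max(0.2, 0.4) = 0.4
(A ∨ (D ∨ (B ∨ B))) = max(0.1, 0.4) = 0.4
(A ⊃ B): 0.1 ≤ 0.4, so result = 1
(A ∨ C) = max(0.1, 0.7) = 0.7
((A ⊃ B) ⊃ (A ∨ C)): 1 > 0.7, so result = 0.7
(((A ⊃ B) ⊃ (A ∨ C)) ∨ B) = max(0.7, 0.4) = 0.7
(A ∨ D) = max(0.1, 0.2) = 0.2
(B ⊃ (A ∨ D)): 0.4 > 0.2, so result = 0.2
(D ∧ B) = min(0.2, 0.4) = 0.2
((B ⊃ (A ∨ D)) ∨ (D ∧ B)) = max(0.2, 0.2) = 0.2
(C ∧ ((B ⊃ (A ∨ D)) ∨ (D ∧ B))) = min(0.7, 0.2) = 0.2
((((A ⊃ B) ⊃ (A ∨ C)) ∨ B) ∨ (C ∧ ((B ⊃ (A ∨ D)) ∨ (D ∧ B)))) = max(0.7, 0.2) = 0.7
((A ∨ (D ∨ (B ∨ B))) ⊃ ((((A ⊃ B) ⊃ (A ∨ C)) ∨ B) ∨ (C ∧ ((B ⊃ (A ∨ D)) ∨ (D ∧ B))))): 0.4 ≤ 0.7, so result = 1

1.00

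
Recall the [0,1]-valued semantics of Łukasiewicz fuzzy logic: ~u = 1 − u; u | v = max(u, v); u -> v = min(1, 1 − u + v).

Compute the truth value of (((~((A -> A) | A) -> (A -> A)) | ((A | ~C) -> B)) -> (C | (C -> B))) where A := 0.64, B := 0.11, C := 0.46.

0.65

(A -> A): min(1, 1 − 0.64 + 0.64) = 1
((A -> A) | A) = max(1, 0.64) = 1
~((A -> A) | A): Łukasiewicz ¬ gives 1 − 1 = 0
(A -> A): min(1, 1 − 0.64 + 0.64) = 1
(~((A -> A) | A) -> (A -> A)): min(1, 1 − 0 + 1) = 1
~C: Łukasiewicz ¬ gives 1 − 0.46 = 0.54
(A | ~C) = max(0.64, 0.54) = 0.64
((A | ~C) -> B): min(1, 1 − 0.64 + 0.11) = 0.47
((~((A -> A) | A) -> (A -> A)) | ((A | ~C) -> B)) = max(1, 0.47) = 1
(C -> B): min(1, 1 − 0.46 + 0.11) = 0.65
(C | (C -> B)) = max(0.46, 0.65) = 0.65
(((~((A -> A) | A) -> (A -> A)) | ((A | ~C) -> B)) -> (C | (C -> B))): min(1, 1 − 1 + 0.65) = 0.65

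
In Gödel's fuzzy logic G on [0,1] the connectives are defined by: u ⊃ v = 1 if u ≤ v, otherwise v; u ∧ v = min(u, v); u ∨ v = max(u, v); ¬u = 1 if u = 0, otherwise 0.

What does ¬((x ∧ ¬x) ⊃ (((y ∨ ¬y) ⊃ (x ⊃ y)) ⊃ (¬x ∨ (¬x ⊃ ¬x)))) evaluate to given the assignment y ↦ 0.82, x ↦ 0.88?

0.00

¬x: Gödel ¬ of 0.88 = 0 (operand ≠ 0)
(x ∧ ¬x) = min(0.88, 0) = 0
¬y: Gödel ¬ of 0.82 = 0 (operand ≠ 0)
(y ∨ ¬y) = max(0.82, 0) = 0.82
(x ⊃ y): 0.88 > 0.82, so result = 0.82
((y ∨ ¬y) ⊃ (x ⊃ y)): 0.82 ≤ 0.82, so result = 1
¬x: Gödel ¬ of 0.88 = 0 (operand ≠ 0)
¬x: Gödel ¬ of 0.88 = 0 (operand ≠ 0)
¬x: Gödel ¬ of 0.88 = 0 (operand ≠ 0)
(¬x ⊃ ¬x): 0 ≤ 0, so result = 1
(¬x ∨ (¬x ⊃ ¬x)) = max(0, 1) = 1
(((y ∨ ¬y) ⊃ (x ⊃ y)) ⊃ (¬x ∨ (¬x ⊃ ¬x))): 1 ≤ 1, so result = 1
((x ∧ ¬x) ⊃ (((y ∨ ¬y) ⊃ (x ⊃ y)) ⊃ (¬x ∨ (¬x ⊃ ¬x)))): 0 ≤ 1, so result = 1
¬((x ∧ ¬x) ⊃ (((y ∨ ¬y) ⊃ (x ⊃ y)) ⊃ (¬x ∨ (¬x ⊃ ¬x)))): Gödel ¬ of 1 = 0 (operand ≠ 0)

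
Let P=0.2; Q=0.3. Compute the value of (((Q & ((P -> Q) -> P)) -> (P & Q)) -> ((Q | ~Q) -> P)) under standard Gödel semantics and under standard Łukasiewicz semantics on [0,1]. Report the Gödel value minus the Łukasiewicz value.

-0.30

Gödel evaluation:
  (P -> Q): 0.2 ≤ 0.3, so result = 1
  ((P -> Q) -> P): 1 > 0.2, so result = 0.2
  (Q & ((P -> Q) -> P)) = min(0.3, 0.2) = 0.2
  (P & Q) = min(0.2, 0.3) = 0.2
  ((Q & ((P -> Q) -> P)) -> (P & Q)): 0.2 ≤ 0.2, so result = 1
  ~Q: Gödel ¬ of 0.3 = 0 (operand ≠ 0)
  (Q | ~Q) = max(0.3, 0) = 0.3
  ((Q | ~Q) -> P): 0.3 > 0.2, so result = 0.2
  (((Q & ((P -> Q) -> P)) -> (P & Q)) -> ((Q | ~Q) -> P)): 1 > 0.2, so result = 0.2
  Gödel value = 0.2
Łukasiewicz evaluation:
  (P -> Q): min(1, 1 − 0.2 + 0.3) = 1
  ((P -> Q) -> P): min(1, 1 − 1 + 0.2) = 0.2
  (Q & ((P -> Q) -> P)) = min(0.3, 0.2) = 0.2
  (P & Q) = min(0.2, 0.3) = 0.2
  ((Q & ((P -> Q) -> P)) -> (P & Q)): min(1, 1 − 0.2 + 0.2) = 1
  ~Q: Łukasiewicz ¬ gives 1 − 0.3 = 0.7
  (Q | ~Q) = max(0.3, 0.7) = 0.7
  ((Q | ~Q) -> P): min(1, 1 − 0.7 + 0.2) = 0.5
  (((Q & ((P -> Q) -> P)) -> (P & Q)) -> ((Q | ~Q) -> P)): min(1, 1 − 1 + 0.5) = 0.5
  Łukasiewicz value = 0.5
Difference: 0.2 − 0.5 = -0.30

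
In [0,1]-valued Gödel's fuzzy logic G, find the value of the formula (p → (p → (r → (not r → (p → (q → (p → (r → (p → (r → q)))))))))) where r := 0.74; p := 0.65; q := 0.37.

1.00

not r: Gödel ¬ of 0.74 = 0 (operand ≠ 0)
(r → q): 0.74 > 0.37, so result = 0.37
(p → (r → q)): 0.65 > 0.37, so result = 0.37
(r → (p → (r → q))): 0.74 > 0.37, so result = 0.37
(p → (r → (p → (r → q)))): 0.65 > 0.37, so result = 0.37
(q → (p → (r → (p → (r → q))))): 0.37 ≤ 0.37, so result = 1
(p → (q → (p → (r → (p → (r → q)))))): 0.65 ≤ 1, so result = 1
(not r → (p → (q → (p → (r → (p → (r → q))))))): 0 ≤ 1, so result = 1
(r → (not r → (p → (q → (p → (r → (p → (r → q)))))))): 0.74 ≤ 1, so result = 1
(p → (r → (not r → (p → (q → (p → (r → (p → (r → q))))))))): 0.65 ≤ 1, so result = 1
(p → (p → (r → (not r → (p → (q → (p → (r → (p → (r → q)))))))))): 0.65 ≤ 1, so result = 1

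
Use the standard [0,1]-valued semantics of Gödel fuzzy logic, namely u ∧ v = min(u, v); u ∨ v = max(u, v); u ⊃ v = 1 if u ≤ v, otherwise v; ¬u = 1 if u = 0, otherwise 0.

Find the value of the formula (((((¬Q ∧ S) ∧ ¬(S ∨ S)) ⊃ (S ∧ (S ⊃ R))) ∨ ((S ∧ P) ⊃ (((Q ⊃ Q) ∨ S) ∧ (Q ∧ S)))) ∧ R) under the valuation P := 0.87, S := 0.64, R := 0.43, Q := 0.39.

¬Q: Gödel ¬ of 0.39 = 0 (operand ≠ 0)
(¬Q ∧ S) = min(0, 0.64) = 0
(S ∨ S) = max(0.64, 0.64) = 0.64
¬(S ∨ S): Gödel ¬ of 0.64 = 0 (operand ≠ 0)
((¬Q ∧ S) ∧ ¬(S ∨ S)) = min(0, 0) = 0
(S ⊃ R): 0.64 > 0.43, so result = 0.43
(S ∧ (S ⊃ R)) = min(0.64, 0.43) = 0.43
(((¬Q ∧ S) ∧ ¬(S ∨ S)) ⊃ (S ∧ (S ⊃ R))): 0 ≤ 0.43, so result = 1
(S ∧ P) = min(0.64, 0.87) = 0.64
(Q ⊃ Q): 0.39 ≤ 0.39, so result = 1
((Q ⊃ Q) ∨ S) = max(1, 0.64) = 1
(Q ∧ S) = min(0.39, 0.64) = 0.39
(((Q ⊃ Q) ∨ S) ∧ (Q ∧ S)) = min(1, 0.39) = 0.39
((S ∧ P) ⊃ (((Q ⊃ Q) ∨ S) ∧ (Q ∧ S))): 0.64 > 0.39, so result = 0.39
((((¬Q ∧ S) ∧ ¬(S ∨ S)) ⊃ (S ∧ (S ⊃ R))) ∨ ((S ∧ P) ⊃ (((Q ⊃ Q) ∨ S) ∧ (Q ∧ S)))) = max(1, 0.39) = 1
(((((¬Q ∧ S) ∧ ¬(S ∨ S)) ⊃ (S ∧ (S ⊃ R))) ∨ ((S ∧ P) ⊃ (((Q ⊃ Q) ∨ S) ∧ (Q ∧ S)))) ∧ R) = min(1, 0.43) = 0.43

0.43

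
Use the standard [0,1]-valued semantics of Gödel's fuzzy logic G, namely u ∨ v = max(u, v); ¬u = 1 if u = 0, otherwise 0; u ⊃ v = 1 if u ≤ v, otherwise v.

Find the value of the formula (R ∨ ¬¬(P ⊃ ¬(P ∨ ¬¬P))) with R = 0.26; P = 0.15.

¬P: Gödel ¬ of 0.15 = 0 (operand ≠ 0)
¬¬P: Gödel ¬ of 0 = 1 (operand is 0)
(P ∨ ¬¬P) = max(0.15, 1) = 1
¬(P ∨ ¬¬P): Gödel ¬ of 1 = 0 (operand ≠ 0)
(P ⊃ ¬(P ∨ ¬¬P)): 0.15 > 0, so result = 0
¬(P ⊃ ¬(P ∨ ¬¬P)): Gödel ¬ of 0 = 1 (operand is 0)
¬¬(P ⊃ ¬(P ∨ ¬¬P)): Gödel ¬ of 1 = 0 (operand ≠ 0)
(R ∨ ¬¬(P ⊃ ¬(P ∨ ¬¬P))) = max(0.26, 0) = 0.26

0.26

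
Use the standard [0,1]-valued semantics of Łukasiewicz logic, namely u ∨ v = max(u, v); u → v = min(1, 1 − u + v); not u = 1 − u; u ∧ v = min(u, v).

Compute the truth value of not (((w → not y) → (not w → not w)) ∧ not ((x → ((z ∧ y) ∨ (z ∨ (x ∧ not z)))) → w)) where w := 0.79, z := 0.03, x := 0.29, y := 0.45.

not y: Łukasiewicz ¬ gives 1 − 0.45 = 0.55
(w → not y): min(1, 1 − 0.79 + 0.55) = 0.76
not w: Łukasiewicz ¬ gives 1 − 0.79 = 0.21
not w: Łukasiewicz ¬ gives 1 − 0.79 = 0.21
(not w → not w): min(1, 1 − 0.21 + 0.21) = 1
((w → not y) → (not w → not w)): min(1, 1 − 0.76 + 1) = 1
(z ∧ y) = min(0.03, 0.45) = 0.03
not z: Łukasiewicz ¬ gives 1 − 0.03 = 0.97
(x ∧ not z) = min(0.29, 0.97) = 0.29
(z ∨ (x ∧ not z)) = max(0.03, 0.29) = 0.29
((z ∧ y) ∨ (z ∨ (x ∧ not z))) = max(0.03, 0.29) = 0.29
(x → ((z ∧ y) ∨ (z ∨ (x ∧ not z)))): min(1, 1 − 0.29 + 0.29) = 1
((x → ((z ∧ y) ∨ (z ∨ (x ∧ not z)))) → w): min(1, 1 − 1 + 0.79) = 0.79
not ((x → ((z ∧ y) ∨ (z ∨ (x ∧ not z)))) → w): Łukasiewicz ¬ gives 1 − 0.79 = 0.21
(((w → not y) → (not w → not w)) ∧ not ((x → ((z ∧ y) ∨ (z ∨ (x ∧ not z)))) → w)) = min(1, 0.21) = 0.21
not (((w → not y) → (not w → not w)) ∧ not ((x → ((z ∧ y) ∨ (z ∨ (x ∧ not z)))) → w)): Łukasiewicz ¬ gives 1 − 0.21 = 0.79

0.79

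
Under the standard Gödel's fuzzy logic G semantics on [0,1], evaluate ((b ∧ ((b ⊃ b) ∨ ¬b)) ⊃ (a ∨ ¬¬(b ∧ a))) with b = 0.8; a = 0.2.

1.00

(b ⊃ b): 0.8 ≤ 0.8, so result = 1
¬b: Gödel ¬ of 0.8 = 0 (operand ≠ 0)
((b ⊃ b) ∨ ¬b) = max(1, 0) = 1
(b ∧ ((b ⊃ b) ∨ ¬b)) = min(0.8, 1) = 0.8
(b ∧ a) = min(0.8, 0.2) = 0.2
¬(b ∧ a): Gödel ¬ of 0.2 = 0 (operand ≠ 0)
¬¬(b ∧ a): Gödel ¬ of 0 = 1 (operand is 0)
(a ∨ ¬¬(b ∧ a)) = max(0.2, 1) = 1
((b ∧ ((b ⊃ b) ∨ ¬b)) ⊃ (a ∨ ¬¬(b ∧ a))): 0.8 ≤ 1, so result = 1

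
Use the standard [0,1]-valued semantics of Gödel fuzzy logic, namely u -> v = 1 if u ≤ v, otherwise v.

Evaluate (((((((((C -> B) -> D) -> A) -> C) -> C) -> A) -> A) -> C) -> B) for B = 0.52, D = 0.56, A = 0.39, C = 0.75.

(C -> B): 0.75 > 0.52, so result = 0.52
((C -> B) -> D): 0.52 ≤ 0.56, so result = 1
(((C -> B) -> D) -> A): 1 > 0.39, so result = 0.39
((((C -> B) -> D) -> A) -> C): 0.39 ≤ 0.75, so result = 1
(((((C -> B) -> D) -> A) -> C) -> C): 1 > 0.75, so result = 0.75
((((((C -> B) -> D) -> A) -> C) -> C) -> A): 0.75 > 0.39, so result = 0.39
(((((((C -> B) -> D) -> A) -> C) -> C) -> A) -> A): 0.39 ≤ 0.39, so result = 1
((((((((C -> B) -> D) -> A) -> C) -> C) -> A) -> A) -> C): 1 > 0.75, so result = 0.75
(((((((((C -> B) -> D) -> A) -> C) -> C) -> A) -> A) -> C) -> B): 0.75 > 0.52, so result = 0.52

0.52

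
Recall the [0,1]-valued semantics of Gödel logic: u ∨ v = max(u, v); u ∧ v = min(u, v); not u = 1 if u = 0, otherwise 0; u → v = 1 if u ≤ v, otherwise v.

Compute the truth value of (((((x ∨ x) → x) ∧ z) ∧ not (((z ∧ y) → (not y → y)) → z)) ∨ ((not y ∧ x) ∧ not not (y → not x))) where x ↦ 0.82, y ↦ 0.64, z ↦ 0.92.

(x ∨ x) = max(0.82, 0.82) = 0.82
((x ∨ x) → x): 0.82 ≤ 0.82, so result = 1
(((x ∨ x) → x) ∧ z) = min(1, 0.92) = 0.92
(z ∧ y) = min(0.92, 0.64) = 0.64
not y: Gödel ¬ of 0.64 = 0 (operand ≠ 0)
(not y → y): 0 ≤ 0.64, so result = 1
((z ∧ y) → (not y → y)): 0.64 ≤ 1, so result = 1
(((z ∧ y) → (not y → y)) → z): 1 > 0.92, so result = 0.92
not (((z ∧ y) → (not y → y)) → z): Gödel ¬ of 0.92 = 0 (operand ≠ 0)
((((x ∨ x) → x) ∧ z) ∧ not (((z ∧ y) → (not y → y)) → z)) = min(0.92, 0) = 0
not y: Gödel ¬ of 0.64 = 0 (operand ≠ 0)
(not y ∧ x) = min(0, 0.82) = 0
not x: Gödel ¬ of 0.82 = 0 (operand ≠ 0)
(y → not x): 0.64 > 0, so result = 0
not (y → not x): Gödel ¬ of 0 = 1 (operand is 0)
not not (y → not x): Gödel ¬ of 1 = 0 (operand ≠ 0)
((not y ∧ x) ∧ not not (y → not x)) = min(0, 0) = 0
(((((x ∨ x) → x) ∧ z) ∧ not (((z ∧ y) → (not y → y)) → z)) ∨ ((not y ∧ x) ∧ not not (y → not x))) = max(0, 0) = 0

0.00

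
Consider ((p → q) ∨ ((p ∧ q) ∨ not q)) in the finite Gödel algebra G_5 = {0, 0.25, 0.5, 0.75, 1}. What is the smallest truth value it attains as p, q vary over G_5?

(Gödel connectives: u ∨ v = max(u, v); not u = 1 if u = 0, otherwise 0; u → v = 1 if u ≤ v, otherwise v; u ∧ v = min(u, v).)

The minimum is attained at p = 0.5, q = 0.25:
  (p → q): 0.5 > 0.25, so result = 0.25
  (p ∧ q) = min(0.5, 0.25) = 0.25
  not q: Gödel ¬ of 0.25 = 0 (operand ≠ 0)
  ((p ∧ q) ∨ not q) = max(0.25, 0) = 0.25
  ((p → q) ∨ ((p ∧ q) ∨ not q)) = max(0.25, 0.25) = 0.25
Checking all 25 assignments confirms none give a value below 0.25.

0.25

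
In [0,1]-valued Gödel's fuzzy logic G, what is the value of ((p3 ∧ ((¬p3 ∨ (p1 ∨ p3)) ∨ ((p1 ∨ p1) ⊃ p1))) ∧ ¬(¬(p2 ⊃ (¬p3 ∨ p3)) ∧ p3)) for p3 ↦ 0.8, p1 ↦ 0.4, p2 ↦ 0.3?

0.80

¬p3: Gödel ¬ of 0.8 = 0 (operand ≠ 0)
(p1 ∨ p3) = max(0.4, 0.8) = 0.8
(¬p3 ∨ (p1 ∨ p3)) = max(0, 0.8) = 0.8
(p1 ∨ p1) = max(0.4, 0.4) = 0.4
((p1 ∨ p1) ⊃ p1): 0.4 ≤ 0.4, so result = 1
((¬p3 ∨ (p1 ∨ p3)) ∨ ((p1 ∨ p1) ⊃ p1)) = max(0.8, 1) = 1
(p3 ∧ ((¬p3 ∨ (p1 ∨ p3)) ∨ ((p1 ∨ p1) ⊃ p1))) = min(0.8, 1) = 0.8
¬p3: Gödel ¬ of 0.8 = 0 (operand ≠ 0)
(¬p3 ∨ p3) = max(0, 0.8) = 0.8
(p2 ⊃ (¬p3 ∨ p3)): 0.3 ≤ 0.8, so result = 1
¬(p2 ⊃ (¬p3 ∨ p3)): Gödel ¬ of 1 = 0 (operand ≠ 0)
(¬(p2 ⊃ (¬p3 ∨ p3)) ∧ p3) = min(0, 0.8) = 0
¬(¬(p2 ⊃ (¬p3 ∨ p3)) ∧ p3): Gödel ¬ of 0 = 1 (operand is 0)
((p3 ∧ ((¬p3 ∨ (p1 ∨ p3)) ∨ ((p1 ∨ p1) ⊃ p1))) ∧ ¬(¬(p2 ⊃ (¬p3 ∨ p3)) ∧ p3)) = min(0.8, 1) = 0.8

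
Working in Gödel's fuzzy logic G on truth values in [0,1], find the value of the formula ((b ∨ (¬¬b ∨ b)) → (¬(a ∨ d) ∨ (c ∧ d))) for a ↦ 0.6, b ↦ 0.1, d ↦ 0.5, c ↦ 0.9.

0.50

¬b: Gödel ¬ of 0.1 = 0 (operand ≠ 0)
¬¬b: Gödel ¬ of 0 = 1 (operand is 0)
(¬¬b ∨ b) = max(1, 0.1) = 1
(b ∨ (¬¬b ∨ b)) = max(0.1, 1) = 1
(a ∨ d) = max(0.6, 0.5) = 0.6
¬(a ∨ d): Gödel ¬ of 0.6 = 0 (operand ≠ 0)
(c ∧ d) = min(0.9, 0.5) = 0.5
(¬(a ∨ d) ∨ (c ∧ d)) = max(0, 0.5) = 0.5
((b ∨ (¬¬b ∨ b)) → (¬(a ∨ d) ∨ (c ∧ d))): 1 > 0.5, so result = 0.5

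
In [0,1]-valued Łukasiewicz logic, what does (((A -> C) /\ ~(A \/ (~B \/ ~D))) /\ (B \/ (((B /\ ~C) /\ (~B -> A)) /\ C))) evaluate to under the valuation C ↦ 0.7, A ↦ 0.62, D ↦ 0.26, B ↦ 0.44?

(A -> C): min(1, 1 − 0.62 + 0.7) = 1
~B: Łukasiewicz ¬ gives 1 − 0.44 = 0.56
~D: Łukasiewicz ¬ gives 1 − 0.26 = 0.74
(~B \/ ~D) = max(0.56, 0.74) = 0.74
(A \/ (~B \/ ~D)) = max(0.62, 0.74) = 0.74
~(A \/ (~B \/ ~D)): Łukasiewicz ¬ gives 1 − 0.74 = 0.26
((A -> C) /\ ~(A \/ (~B \/ ~D))) = min(1, 0.26) = 0.26
~C: Łukasiewicz ¬ gives 1 − 0.7 = 0.3
(B /\ ~C) = min(0.44, 0.3) = 0.3
~B: Łukasiewicz ¬ gives 1 − 0.44 = 0.56
(~B -> A): min(1, 1 − 0.56 + 0.62) = 1
((B /\ ~C) /\ (~B -> A)) = min(0.3, 1) = 0.3
(((B /\ ~C) /\ (~B -> A)) /\ C) = min(0.3, 0.7) = 0.3
(B \/ (((B /\ ~C) /\ (~B -> A)) /\ C)) = max(0.44, 0.3) = 0.44
(((A -> C) /\ ~(A \/ (~B \/ ~D))) /\ (B \/ (((B /\ ~C) /\ (~B -> A)) /\ C))) = min(0.26, 0.44) = 0.26

0.26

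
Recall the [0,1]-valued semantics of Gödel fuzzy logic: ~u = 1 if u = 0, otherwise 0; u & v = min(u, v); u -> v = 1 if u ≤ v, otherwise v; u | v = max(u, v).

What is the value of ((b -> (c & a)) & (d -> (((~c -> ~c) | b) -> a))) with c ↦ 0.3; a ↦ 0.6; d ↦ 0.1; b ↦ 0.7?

0.30

(c & a) = min(0.3, 0.6) = 0.3
(b -> (c & a)): 0.7 > 0.3, so result = 0.3
~c: Gödel ¬ of 0.3 = 0 (operand ≠ 0)
~c: Gödel ¬ of 0.3 = 0 (operand ≠ 0)
(~c -> ~c): 0 ≤ 0, so result = 1
((~c -> ~c) | b) = max(1, 0.7) = 1
(((~c -> ~c) | b) -> a): 1 > 0.6, so result = 0.6
(d -> (((~c -> ~c) | b) -> a)): 0.1 ≤ 0.6, so result = 1
((b -> (c & a)) & (d -> (((~c -> ~c) | b) -> a))) = min(0.3, 1) = 0.3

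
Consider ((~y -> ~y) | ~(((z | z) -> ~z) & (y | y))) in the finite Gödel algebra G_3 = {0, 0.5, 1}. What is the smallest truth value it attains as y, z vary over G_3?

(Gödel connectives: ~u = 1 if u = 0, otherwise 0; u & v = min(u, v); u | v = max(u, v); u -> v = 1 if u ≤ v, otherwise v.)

Every assignment gives 1. For instance at y = 0, z = 0:
  ~y: Gödel ¬ of 0 = 1 (operand is 0)
  ~y: Gödel ¬ of 0 = 1 (operand is 0)
  (~y -> ~y): 1 ≤ 1, so result = 1
  (z | z) = max(0, 0) = 0
  ~z: Gödel ¬ of 0 = 1 (operand is 0)
  ((z | z) -> ~z): 0 ≤ 1, so result = 1
  (y | y) = max(0, 0) = 0
  (((z | z) -> ~z) & (y | y)) = min(1, 0) = 0
  ~(((z | z) -> ~z) & (y | y)): Gödel ¬ of 0 = 1 (operand is 0)
  ((~y -> ~y) | ~(((z | z) -> ~z) & (y | y))) = max(1, 1) = 1
All 9 assignments give value 1 — the formula is a G_3-tautology.

1.00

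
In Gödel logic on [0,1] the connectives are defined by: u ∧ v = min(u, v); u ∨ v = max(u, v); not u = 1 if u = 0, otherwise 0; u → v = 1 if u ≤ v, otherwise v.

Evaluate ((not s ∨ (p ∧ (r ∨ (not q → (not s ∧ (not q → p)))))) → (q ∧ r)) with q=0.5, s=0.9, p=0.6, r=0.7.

not s: Gödel ¬ of 0.9 = 0 (operand ≠ 0)
not q: Gödel ¬ of 0.5 = 0 (operand ≠ 0)
not s: Gödel ¬ of 0.9 = 0 (operand ≠ 0)
not q: Gödel ¬ of 0.5 = 0 (operand ≠ 0)
(not q → p): 0 ≤ 0.6, so result = 1
(not s ∧ (not q → p)) = min(0, 1) = 0
(not q → (not s ∧ (not q → p))): 0 ≤ 0, so result = 1
(r ∨ (not q → (not s ∧ (not q → p)))) = max(0.7, 1) = 1
(p ∧ (r ∨ (not q → (not s ∧ (not q → p))))) = min(0.6, 1) = 0.6
(not s ∨ (p ∧ (r ∨ (not q → (not s ∧ (not q → p)))))) = max(0, 0.6) = 0.6
(q ∧ r) = min(0.5, 0.7) = 0.5
((not s ∨ (p ∧ (r ∨ (not q → (not s ∧ (not q → p)))))) → (q ∧ r)): 0.6 > 0.5, so result = 0.5

0.50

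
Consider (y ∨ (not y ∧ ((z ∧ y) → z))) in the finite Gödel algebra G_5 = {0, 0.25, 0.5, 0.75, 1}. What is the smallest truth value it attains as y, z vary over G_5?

The minimum is attained at y = 0.25, z = 0:
  not y: Gödel ¬ of 0.25 = 0 (operand ≠ 0)
  (z ∧ y) = min(0, 0.25) = 0
  ((z ∧ y) → z): 0 ≤ 0, so result = 1
  (not y ∧ ((z ∧ y) → z)) = min(0, 1) = 0
  (y ∨ (not y ∧ ((z ∧ y) → z))) = max(0.25, 0) = 0.25
Checking all 25 assignments confirms none give a value below 0.25.

0.25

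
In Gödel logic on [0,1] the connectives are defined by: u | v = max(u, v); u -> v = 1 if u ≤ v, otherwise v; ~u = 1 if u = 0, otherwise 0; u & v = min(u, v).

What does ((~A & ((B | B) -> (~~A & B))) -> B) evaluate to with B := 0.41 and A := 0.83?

1.00

~A: Gödel ¬ of 0.83 = 0 (operand ≠ 0)
(B | B) = max(0.41, 0.41) = 0.41
~A: Gödel ¬ of 0.83 = 0 (operand ≠ 0)
~~A: Gödel ¬ of 0 = 1 (operand is 0)
(~~A & B) = min(1, 0.41) = 0.41
((B | B) -> (~~A & B)): 0.41 ≤ 0.41, so result = 1
(~A & ((B | B) -> (~~A & B))) = min(0, 1) = 0
((~A & ((B | B) -> (~~A & B))) -> B): 0 ≤ 0.41, so result = 1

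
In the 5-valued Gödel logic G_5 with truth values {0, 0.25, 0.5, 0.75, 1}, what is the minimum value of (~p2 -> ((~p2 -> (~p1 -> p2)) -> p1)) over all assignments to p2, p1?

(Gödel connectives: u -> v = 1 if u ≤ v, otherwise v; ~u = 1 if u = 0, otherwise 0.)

0.25

The minimum is attained at p2 = 0, p1 = 0.25:
  ~p2: Gödel ¬ of 0 = 1 (operand is 0)
  ~p2: Gödel ¬ of 0 = 1 (operand is 0)
  ~p1: Gödel ¬ of 0.25 = 0 (operand ≠ 0)
  (~p1 -> p2): 0 ≤ 0, so result = 1
  (~p2 -> (~p1 -> p2)): 1 ≤ 1, so result = 1
  ((~p2 -> (~p1 -> p2)) -> p1): 1 > 0.25, so result = 0.25
  (~p2 -> ((~p2 -> (~p1 -> p2)) -> p1)): 1 > 0.25, so result = 0.25
Checking all 25 assignments confirms none give a value below 0.25.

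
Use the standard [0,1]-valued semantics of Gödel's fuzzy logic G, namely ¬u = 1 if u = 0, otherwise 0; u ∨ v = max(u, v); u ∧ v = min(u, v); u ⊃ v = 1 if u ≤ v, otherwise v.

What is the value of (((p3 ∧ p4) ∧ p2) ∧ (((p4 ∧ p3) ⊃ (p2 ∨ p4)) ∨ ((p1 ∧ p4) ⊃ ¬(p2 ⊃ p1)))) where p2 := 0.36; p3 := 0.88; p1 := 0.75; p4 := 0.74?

0.36

(p3 ∧ p4) = min(0.88, 0.74) = 0.74
((p3 ∧ p4) ∧ p2) = min(0.74, 0.36) = 0.36
(p4 ∧ p3) = min(0.74, 0.88) = 0.74
(p2 ∨ p4) = max(0.36, 0.74) = 0.74
((p4 ∧ p3) ⊃ (p2 ∨ p4)): 0.74 ≤ 0.74, so result = 1
(p1 ∧ p4) = min(0.75, 0.74) = 0.74
(p2 ⊃ p1): 0.36 ≤ 0.75, so result = 1
¬(p2 ⊃ p1): Gödel ¬ of 1 = 0 (operand ≠ 0)
((p1 ∧ p4) ⊃ ¬(p2 ⊃ p1)): 0.74 > 0, so result = 0
(((p4 ∧ p3) ⊃ (p2 ∨ p4)) ∨ ((p1 ∧ p4) ⊃ ¬(p2 ⊃ p1))) = max(1, 0) = 1
(((p3 ∧ p4) ∧ p2) ∧ (((p4 ∧ p3) ⊃ (p2 ∨ p4)) ∨ ((p1 ∧ p4) ⊃ ¬(p2 ⊃ p1)))) = min(0.36, 1) = 0.36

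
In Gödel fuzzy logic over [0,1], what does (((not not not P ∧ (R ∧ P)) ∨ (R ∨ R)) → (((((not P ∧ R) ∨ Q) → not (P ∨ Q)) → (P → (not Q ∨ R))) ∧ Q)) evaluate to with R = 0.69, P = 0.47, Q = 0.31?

0.31

not P: Gödel ¬ of 0.47 = 0 (operand ≠ 0)
not not P: Gödel ¬ of 0 = 1 (operand is 0)
not not not P: Gödel ¬ of 1 = 0 (operand ≠ 0)
(R ∧ P) = min(0.69, 0.47) = 0.47
(not not not P ∧ (R ∧ P)) = min(0, 0.47) = 0
(R ∨ R) = max(0.69, 0.69) = 0.69
((not not not P ∧ (R ∧ P)) ∨ (R ∨ R)) = max(0, 0.69) = 0.69
not P: Gödel ¬ of 0.47 = 0 (operand ≠ 0)
(not P ∧ R) = min(0, 0.69) = 0
((not P ∧ R) ∨ Q) = max(0, 0.31) = 0.31
(P ∨ Q) = max(0.47, 0.31) = 0.47
not (P ∨ Q): Gödel ¬ of 0.47 = 0 (operand ≠ 0)
(((not P ∧ R) ∨ Q) → not (P ∨ Q)): 0.31 > 0, so result = 0
not Q: Gödel ¬ of 0.31 = 0 (operand ≠ 0)
(not Q ∨ R) = max(0, 0.69) = 0.69
(P → (not Q ∨ R)): 0.47 ≤ 0.69, so result = 1
((((not P ∧ R) ∨ Q) → not (P ∨ Q)) → (P → (not Q ∨ R))): 0 ≤ 1, so result = 1
(((((not P ∧ R) ∨ Q) → not (P ∨ Q)) → (P → (not Q ∨ R))) ∧ Q) = min(1, 0.31) = 0.31
(((not not not P ∧ (R ∧ P)) ∨ (R ∨ R)) → (((((not P ∧ R) ∨ Q) → not (P ∨ Q)) → (P → (not Q ∨ R))) ∧ Q)): 0.69 > 0.31, so result = 0.31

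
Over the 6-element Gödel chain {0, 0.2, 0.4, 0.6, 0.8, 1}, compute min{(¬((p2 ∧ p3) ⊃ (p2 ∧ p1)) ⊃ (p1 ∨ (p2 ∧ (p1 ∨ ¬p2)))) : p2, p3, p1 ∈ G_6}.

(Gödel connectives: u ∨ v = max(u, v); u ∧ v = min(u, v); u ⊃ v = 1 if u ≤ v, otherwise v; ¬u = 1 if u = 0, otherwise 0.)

The minimum is attained at p2 = 0.2, p3 = 0.2, p1 = 0:
  (p2 ∧ p3) = min(0.2, 0.2) = 0.2
  (p2 ∧ p1) = min(0.2, 0) = 0
  ((p2 ∧ p3) ⊃ (p2 ∧ p1)): 0.2 > 0, so result = 0
  ¬((p2 ∧ p3) ⊃ (p2 ∧ p1)): Gödel ¬ of 0 = 1 (operand is 0)
  ¬p2: Gödel ¬ of 0.2 = 0 (operand ≠ 0)
  (p1 ∨ ¬p2) = max(0, 0) = 0
  (p2 ∧ (p1 ∨ ¬p2)) = min(0.2, 0) = 0
  (p1 ∨ (p2 ∧ (p1 ∨ ¬p2))) = max(0, 0) = 0
  (¬((p2 ∧ p3) ⊃ (p2 ∧ p1)) ⊃ (p1 ∨ (p2 ∧ (p1 ∨ ¬p2)))): 1 > 0, so result = 0
Checking all 216 assignments confirms none give a value below 0.00.

0.00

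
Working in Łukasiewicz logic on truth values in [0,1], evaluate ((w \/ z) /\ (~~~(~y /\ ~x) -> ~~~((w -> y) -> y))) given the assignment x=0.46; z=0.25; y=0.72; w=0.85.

(w \/ z) = max(0.85, 0.25) = 0.85
~y: Łukasiewicz ¬ gives 1 − 0.72 = 0.28
~x: Łukasiewicz ¬ gives 1 − 0.46 = 0.54
(~y /\ ~x) = min(0.28, 0.54) = 0.28
~(~y /\ ~x): Łukasiewicz ¬ gives 1 − 0.28 = 0.72
~~(~y /\ ~x): Łukasiewicz ¬ gives 1 − 0.72 = 0.28
~~~(~y /\ ~x): Łukasiewicz ¬ gives 1 − 0.28 = 0.72
(w -> y): min(1, 1 − 0.85 + 0.72) = 0.87
((w -> y) -> y): min(1, 1 − 0.87 + 0.72) = 0.85
~((w -> y) -> y): Łukasiewicz ¬ gives 1 − 0.85 = 0.15
~~((w -> y) -> y): Łukasiewicz ¬ gives 1 − 0.15 = 0.85
~~~((w -> y) -> y): Łukasiewicz ¬ gives 1 − 0.85 = 0.15
(~~~(~y /\ ~x) -> ~~~((w -> y) -> y)): min(1, 1 − 0.72 + 0.15) = 0.43
((w \/ z) /\ (~~~(~y /\ ~x) -> ~~~((w -> y) -> y))) = min(0.85, 0.43) = 0.43

0.43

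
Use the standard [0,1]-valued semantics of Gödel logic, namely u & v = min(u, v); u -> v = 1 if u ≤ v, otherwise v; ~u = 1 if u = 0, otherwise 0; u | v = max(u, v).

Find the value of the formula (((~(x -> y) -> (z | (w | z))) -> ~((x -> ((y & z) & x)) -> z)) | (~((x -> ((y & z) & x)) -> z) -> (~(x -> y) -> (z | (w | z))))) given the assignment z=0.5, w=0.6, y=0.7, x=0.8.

1.00

(x -> y): 0.8 > 0.7, so result = 0.7
~(x -> y): Gödel ¬ of 0.7 = 0 (operand ≠ 0)
(w | z) = max(0.6, 0.5) = 0.6
(z | (w | z)) = max(0.5, 0.6) = 0.6
(~(x -> y) -> (z | (w | z))): 0 ≤ 0.6, so result = 1
(y & z) = min(0.7, 0.5) = 0.5
((y & z) & x) = min(0.5, 0.8) = 0.5
(x -> ((y & z) & x)): 0.8 > 0.5, so result = 0.5
((x -> ((y & z) & x)) -> z): 0.5 ≤ 0.5, so result = 1
~((x -> ((y & z) & x)) -> z): Gödel ¬ of 1 = 0 (operand ≠ 0)
((~(x -> y) -> (z | (w | z))) -> ~((x -> ((y & z) & x)) -> z)): 1 > 0, so result = 0
(y & z) = min(0.7, 0.5) = 0.5
((y & z) & x) = min(0.5, 0.8) = 0.5
(x -> ((y & z) & x)): 0.8 > 0.5, so result = 0.5
((x -> ((y & z) & x)) -> z): 0.5 ≤ 0.5, so result = 1
~((x -> ((y & z) & x)) -> z): Gödel ¬ of 1 = 0 (operand ≠ 0)
(x -> y): 0.8 > 0.7, so result = 0.7
~(x -> y): Gödel ¬ of 0.7 = 0 (operand ≠ 0)
(w | z) = max(0.6, 0.5) = 0.6
(z | (w | z)) = max(0.5, 0.6) = 0.6
(~(x -> y) -> (z | (w | z))): 0 ≤ 0.6, so result = 1
(~((x -> ((y & z) & x)) -> z) -> (~(x -> y) -> (z | (w | z)))): 0 ≤ 1, so result = 1
(((~(x -> y) -> (z | (w | z))) -> ~((x -> ((y & z) & x)) -> z)) | (~((x -> ((y & z) & x)) -> z) -> (~(x -> y) -> (z | (w | z))))) = max(0, 1) = 1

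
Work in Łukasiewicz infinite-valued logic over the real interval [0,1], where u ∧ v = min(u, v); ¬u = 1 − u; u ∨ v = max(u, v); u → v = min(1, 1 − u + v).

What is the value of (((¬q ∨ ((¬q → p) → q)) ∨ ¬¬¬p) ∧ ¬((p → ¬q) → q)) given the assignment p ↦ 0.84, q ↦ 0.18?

0.80

¬q: Łukasiewicz ¬ gives 1 − 0.18 = 0.82
¬q: Łukasiewicz ¬ gives 1 − 0.18 = 0.82
(¬q → p): min(1, 1 − 0.82 + 0.84) = 1
((¬q → p) → q): min(1, 1 − 1 + 0.18) = 0.18
(¬q ∨ ((¬q → p) → q)) = max(0.82, 0.18) = 0.82
¬p: Łukasiewicz ¬ gives 1 − 0.84 = 0.16
¬¬p: Łukasiewicz ¬ gives 1 − 0.16 = 0.84
¬¬¬p: Łukasiewicz ¬ gives 1 − 0.84 = 0.16
((¬q ∨ ((¬q → p) → q)) ∨ ¬¬¬p) = max(0.82, 0.16) = 0.82
¬q: Łukasiewicz ¬ gives 1 − 0.18 = 0.82
(p → ¬q): min(1, 1 − 0.84 + 0.82) = 0.98
((p → ¬q) → q): min(1, 1 − 0.98 + 0.18) = 0.2
¬((p → ¬q) → q): Łukasiewicz ¬ gives 1 − 0.2 = 0.8
(((¬q ∨ ((¬q → p) → q)) ∨ ¬¬¬p) ∧ ¬((p → ¬q) → q)) = min(0.82, 0.8) = 0.8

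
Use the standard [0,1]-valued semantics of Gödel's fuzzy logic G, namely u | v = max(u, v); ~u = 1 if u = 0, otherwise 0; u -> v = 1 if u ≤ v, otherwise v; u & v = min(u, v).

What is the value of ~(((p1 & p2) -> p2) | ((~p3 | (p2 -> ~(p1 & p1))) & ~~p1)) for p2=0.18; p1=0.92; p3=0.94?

(p1 & p2) = min(0.92, 0.18) = 0.18
((p1 & p2) -> p2): 0.18 ≤ 0.18, so result = 1
~p3: Gödel ¬ of 0.94 = 0 (operand ≠ 0)
(p1 & p1) = min(0.92, 0.92) = 0.92
~(p1 & p1): Gödel ¬ of 0.92 = 0 (operand ≠ 0)
(p2 -> ~(p1 & p1)): 0.18 > 0, so result = 0
(~p3 | (p2 -> ~(p1 & p1))) = max(0, 0) = 0
~p1: Gödel ¬ of 0.92 = 0 (operand ≠ 0)
~~p1: Gödel ¬ of 0 = 1 (operand is 0)
((~p3 | (p2 -> ~(p1 & p1))) & ~~p1) = min(0, 1) = 0
(((p1 & p2) -> p2) | ((~p3 | (p2 -> ~(p1 & p1))) & ~~p1)) = max(1, 0) = 1
~(((p1 & p2) -> p2) | ((~p3 | (p2 -> ~(p1 & p1))) & ~~p1)): Gödel ¬ of 1 = 0 (operand ≠ 0)

0.00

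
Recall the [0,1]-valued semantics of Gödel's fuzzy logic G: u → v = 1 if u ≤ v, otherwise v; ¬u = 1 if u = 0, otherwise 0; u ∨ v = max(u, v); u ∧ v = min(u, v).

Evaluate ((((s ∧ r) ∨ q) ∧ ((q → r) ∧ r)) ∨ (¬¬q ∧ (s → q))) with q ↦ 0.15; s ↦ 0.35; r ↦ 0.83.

0.35

(s ∧ r) = min(0.35, 0.83) = 0.35
((s ∧ r) ∨ q) = max(0.35, 0.15) = 0.35
(q → r): 0.15 ≤ 0.83, so result = 1
((q → r) ∧ r) = min(1, 0.83) = 0.83
(((s ∧ r) ∨ q) ∧ ((q → r) ∧ r)) = min(0.35, 0.83) = 0.35
¬q: Gödel ¬ of 0.15 = 0 (operand ≠ 0)
¬¬q: Gödel ¬ of 0 = 1 (operand is 0)
(s → q): 0.35 > 0.15, so result = 0.15
(¬¬q ∧ (s → q)) = min(1, 0.15) = 0.15
((((s ∧ r) ∨ q) ∧ ((q → r) ∧ r)) ∨ (¬¬q ∧ (s → q))) = max(0.35, 0.15) = 0.35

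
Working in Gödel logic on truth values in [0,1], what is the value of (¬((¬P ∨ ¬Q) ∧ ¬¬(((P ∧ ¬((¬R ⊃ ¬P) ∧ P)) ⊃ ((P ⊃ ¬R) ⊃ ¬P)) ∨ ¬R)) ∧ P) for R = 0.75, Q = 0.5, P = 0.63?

0.63

¬P: Gödel ¬ of 0.63 = 0 (operand ≠ 0)
¬Q: Gödel ¬ of 0.5 = 0 (operand ≠ 0)
(¬P ∨ ¬Q) = max(0, 0) = 0
¬R: Gödel ¬ of 0.75 = 0 (operand ≠ 0)
¬P: Gödel ¬ of 0.63 = 0 (operand ≠ 0)
(¬R ⊃ ¬P): 0 ≤ 0, so result = 1
((¬R ⊃ ¬P) ∧ P) = min(1, 0.63) = 0.63
¬((¬R ⊃ ¬P) ∧ P): Gödel ¬ of 0.63 = 0 (operand ≠ 0)
(P ∧ ¬((¬R ⊃ ¬P) ∧ P)) = min(0.63, 0) = 0
¬R: Gödel ¬ of 0.75 = 0 (operand ≠ 0)
(P ⊃ ¬R): 0.63 > 0, so result = 0
¬P: Gödel ¬ of 0.63 = 0 (operand ≠ 0)
((P ⊃ ¬R) ⊃ ¬P): 0 ≤ 0, so result = 1
((P ∧ ¬((¬R ⊃ ¬P) ∧ P)) ⊃ ((P ⊃ ¬R) ⊃ ¬P)): 0 ≤ 1, so result = 1
¬R: Gödel ¬ of 0.75 = 0 (operand ≠ 0)
(((P ∧ ¬((¬R ⊃ ¬P) ∧ P)) ⊃ ((P ⊃ ¬R) ⊃ ¬P)) ∨ ¬R) = max(1, 0) = 1
¬(((P ∧ ¬((¬R ⊃ ¬P) ∧ P)) ⊃ ((P ⊃ ¬R) ⊃ ¬P)) ∨ ¬R): Gödel ¬ of 1 = 0 (operand ≠ 0)
¬¬(((P ∧ ¬((¬R ⊃ ¬P) ∧ P)) ⊃ ((P ⊃ ¬R) ⊃ ¬P)) ∨ ¬R): Gödel ¬ of 0 = 1 (operand is 0)
((¬P ∨ ¬Q) ∧ ¬¬(((P ∧ ¬((¬R ⊃ ¬P) ∧ P)) ⊃ ((P ⊃ ¬R) ⊃ ¬P)) ∨ ¬R)) = min(0, 1) = 0
¬((¬P ∨ ¬Q) ∧ ¬¬(((P ∧ ¬((¬R ⊃ ¬P) ∧ P)) ⊃ ((P ⊃ ¬R) ⊃ ¬P)) ∨ ¬R)): Gödel ¬ of 0 = 1 (operand is 0)
(¬((¬P ∨ ¬Q) ∧ ¬¬(((P ∧ ¬((¬R ⊃ ¬P) ∧ P)) ⊃ ((P ⊃ ¬R) ⊃ ¬P)) ∨ ¬R)) ∧ P) = min(1, 0.63) = 0.63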